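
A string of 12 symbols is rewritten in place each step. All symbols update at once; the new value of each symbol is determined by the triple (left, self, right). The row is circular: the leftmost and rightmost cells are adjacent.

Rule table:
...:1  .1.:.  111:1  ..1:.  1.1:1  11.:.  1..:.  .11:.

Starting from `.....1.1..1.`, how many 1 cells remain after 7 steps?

5

1111..1.....
.11.....111.
....111..1..
111..1.....1
11.....111..
...111..1...
11..1.....11
count of 1: 5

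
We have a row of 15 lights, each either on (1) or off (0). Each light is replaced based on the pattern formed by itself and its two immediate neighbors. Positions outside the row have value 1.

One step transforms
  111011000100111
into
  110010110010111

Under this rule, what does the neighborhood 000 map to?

At position 7 the neighborhood is 000; the next row has 1 there.

1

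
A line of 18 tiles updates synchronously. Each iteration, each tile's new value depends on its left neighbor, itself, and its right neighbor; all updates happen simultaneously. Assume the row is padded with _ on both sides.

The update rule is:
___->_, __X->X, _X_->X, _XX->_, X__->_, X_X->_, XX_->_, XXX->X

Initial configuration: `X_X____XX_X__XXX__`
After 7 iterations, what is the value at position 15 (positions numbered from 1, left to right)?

X_X___X___X_X_X___
X_X__XX__XX_X_X___
X_X_X___X___X_X___
X_X_X__XX__XX_X___
X_X_X_X___X___X___
X_X_X_X__XX__XX___
X_X_X_X_X___X_____
position 15 holds _

_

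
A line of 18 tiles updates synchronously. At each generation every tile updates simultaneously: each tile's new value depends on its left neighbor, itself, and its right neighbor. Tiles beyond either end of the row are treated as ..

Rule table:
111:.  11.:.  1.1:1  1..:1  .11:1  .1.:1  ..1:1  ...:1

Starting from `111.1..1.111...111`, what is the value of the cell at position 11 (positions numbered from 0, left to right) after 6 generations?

.

1..1111111..1111..
1111......111...11
1...1111111..1111.
11111......111...1
1....1111111..1111
111111......111...
position 11 holds .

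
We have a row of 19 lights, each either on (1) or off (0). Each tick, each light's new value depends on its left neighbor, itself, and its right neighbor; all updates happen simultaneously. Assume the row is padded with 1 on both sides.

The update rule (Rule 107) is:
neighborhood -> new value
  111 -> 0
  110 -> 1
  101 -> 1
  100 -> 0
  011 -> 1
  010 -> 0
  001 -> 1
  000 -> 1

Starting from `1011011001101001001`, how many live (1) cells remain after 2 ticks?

1111111011110010011
0000001110010100110
count of 1: 7

7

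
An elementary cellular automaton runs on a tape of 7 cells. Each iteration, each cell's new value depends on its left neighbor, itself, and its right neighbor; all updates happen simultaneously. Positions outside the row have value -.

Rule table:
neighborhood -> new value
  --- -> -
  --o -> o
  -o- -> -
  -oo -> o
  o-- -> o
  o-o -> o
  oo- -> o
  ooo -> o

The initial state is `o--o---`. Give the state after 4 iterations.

-oo-o--
oooo-o-
ooooo-o
oooooo-

oooooo-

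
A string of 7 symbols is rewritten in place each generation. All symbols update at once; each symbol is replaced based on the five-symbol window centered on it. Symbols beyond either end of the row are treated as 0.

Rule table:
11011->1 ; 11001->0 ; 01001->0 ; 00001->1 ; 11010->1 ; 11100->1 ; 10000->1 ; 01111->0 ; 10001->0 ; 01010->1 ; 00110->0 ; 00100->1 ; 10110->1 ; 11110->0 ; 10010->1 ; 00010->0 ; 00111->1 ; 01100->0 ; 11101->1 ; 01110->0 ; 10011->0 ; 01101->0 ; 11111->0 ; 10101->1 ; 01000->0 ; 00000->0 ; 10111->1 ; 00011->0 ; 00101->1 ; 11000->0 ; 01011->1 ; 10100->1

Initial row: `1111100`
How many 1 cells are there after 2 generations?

4

1000101
1000111
count of 1: 4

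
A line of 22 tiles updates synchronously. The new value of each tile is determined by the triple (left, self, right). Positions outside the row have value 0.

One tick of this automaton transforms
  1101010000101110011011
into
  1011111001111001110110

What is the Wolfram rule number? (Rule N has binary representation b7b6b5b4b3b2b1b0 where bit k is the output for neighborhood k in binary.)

62

position 13: 111 → 0  (bit 7 = 0)
position 1: 110 → 0  (bit 6 = 0)
position 2: 101 → 1  (bit 5 = 1)
position 6: 100 → 1  (bit 4 = 1)
position 0: 011 → 1  (bit 3 = 1)
position 3: 010 → 1  (bit 2 = 1)
position 9: 001 → 1  (bit 1 = 1)
position 7: 000 → 0  (bit 0 = 0)
bits b7..b0 = 00111110 = 62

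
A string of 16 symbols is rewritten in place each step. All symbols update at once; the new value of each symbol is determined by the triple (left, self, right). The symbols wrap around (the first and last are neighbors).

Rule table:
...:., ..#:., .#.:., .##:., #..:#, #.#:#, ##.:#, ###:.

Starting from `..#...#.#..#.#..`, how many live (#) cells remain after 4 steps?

5

step 1: ...#...#.#..#.#.
step 2: ....#...#.#..#.#
step 3: #....#...#.#..#.
step 4: .#....#...#.#..#
count of #: 5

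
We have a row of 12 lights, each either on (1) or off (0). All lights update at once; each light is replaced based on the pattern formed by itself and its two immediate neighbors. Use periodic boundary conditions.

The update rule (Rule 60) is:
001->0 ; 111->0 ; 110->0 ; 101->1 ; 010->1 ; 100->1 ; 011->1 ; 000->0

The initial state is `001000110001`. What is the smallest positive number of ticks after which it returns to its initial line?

12

tick 1: 101100101001
tick 2: 011010111101
tick 3: 110111100011
tick 4: 001100010010
tick 5: 001010011011
tick 6: 101111010110
tick 7: 111000111101
tick 8: 000100100011
tick 9: 100110110010
tick 10: 110101101011
tick 11: 001111011110
tick 12: 001000110001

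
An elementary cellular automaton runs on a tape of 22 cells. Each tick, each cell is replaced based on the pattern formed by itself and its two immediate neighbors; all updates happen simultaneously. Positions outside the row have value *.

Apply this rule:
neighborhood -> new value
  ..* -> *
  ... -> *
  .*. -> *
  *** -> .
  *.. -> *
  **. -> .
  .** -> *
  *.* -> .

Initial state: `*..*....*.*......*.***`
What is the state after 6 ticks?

.*....................

.********.********.*..
.*........*........***
.*******************..
.*..................**
.********************.
.*....................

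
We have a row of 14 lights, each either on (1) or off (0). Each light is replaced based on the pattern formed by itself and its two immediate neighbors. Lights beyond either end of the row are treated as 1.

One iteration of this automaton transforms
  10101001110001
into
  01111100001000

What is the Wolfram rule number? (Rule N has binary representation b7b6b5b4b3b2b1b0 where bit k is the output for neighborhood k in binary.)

position 8: 111 → 0  (bit 7 = 0)
position 0: 110 → 0  (bit 6 = 0)
position 1: 101 → 1  (bit 5 = 1)
position 5: 100 → 1  (bit 4 = 1)
position 7: 011 → 0  (bit 3 = 0)
position 2: 010 → 1  (bit 2 = 1)
position 6: 001 → 0  (bit 1 = 0)
position 11: 000 → 0  (bit 0 = 0)
bits b7..b0 = 00110100 = 52

52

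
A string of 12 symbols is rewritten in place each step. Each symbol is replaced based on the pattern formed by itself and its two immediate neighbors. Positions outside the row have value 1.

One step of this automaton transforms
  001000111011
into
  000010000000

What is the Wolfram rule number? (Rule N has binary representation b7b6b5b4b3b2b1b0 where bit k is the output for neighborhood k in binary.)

position 7: 111 → 0  (bit 7 = 0)
position 8: 110 → 0  (bit 6 = 0)
position 9: 101 → 0  (bit 5 = 0)
position 0: 100 → 0  (bit 4 = 0)
position 6: 011 → 0  (bit 3 = 0)
position 2: 010 → 0  (bit 2 = 0)
position 1: 001 → 0  (bit 1 = 0)
position 4: 000 → 1  (bit 0 = 1)
bits b7..b0 = 00000001 = 1

1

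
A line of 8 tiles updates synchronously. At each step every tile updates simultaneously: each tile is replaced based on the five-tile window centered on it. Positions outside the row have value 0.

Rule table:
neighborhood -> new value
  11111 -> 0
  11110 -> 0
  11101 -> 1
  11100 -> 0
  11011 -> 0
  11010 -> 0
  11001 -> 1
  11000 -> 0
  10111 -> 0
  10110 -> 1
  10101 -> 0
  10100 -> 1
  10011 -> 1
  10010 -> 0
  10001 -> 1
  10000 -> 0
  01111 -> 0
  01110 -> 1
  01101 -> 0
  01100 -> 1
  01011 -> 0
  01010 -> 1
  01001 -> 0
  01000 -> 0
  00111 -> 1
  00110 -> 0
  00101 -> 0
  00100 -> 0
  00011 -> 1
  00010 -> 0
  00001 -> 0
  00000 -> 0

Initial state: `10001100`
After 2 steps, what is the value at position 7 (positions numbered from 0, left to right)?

00110100
01000100
position 7 holds 0

0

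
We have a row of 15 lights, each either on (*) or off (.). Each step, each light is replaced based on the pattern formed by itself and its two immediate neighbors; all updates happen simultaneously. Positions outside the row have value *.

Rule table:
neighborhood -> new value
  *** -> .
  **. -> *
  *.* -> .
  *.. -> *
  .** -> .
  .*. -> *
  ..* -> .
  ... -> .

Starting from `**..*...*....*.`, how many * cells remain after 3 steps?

8

.**.**..**...*.
..*..**..**..*.
*.**..**..**.*.
count of *: 8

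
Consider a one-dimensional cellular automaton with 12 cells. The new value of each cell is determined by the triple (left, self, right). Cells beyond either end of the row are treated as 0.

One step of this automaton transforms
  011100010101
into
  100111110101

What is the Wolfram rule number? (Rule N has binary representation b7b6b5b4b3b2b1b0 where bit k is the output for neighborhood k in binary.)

position 2: 111 → 0  (bit 7 = 0)
position 3: 110 → 1  (bit 6 = 1)
position 8: 101 → 0  (bit 5 = 0)
position 4: 100 → 1  (bit 4 = 1)
position 1: 011 → 0  (bit 3 = 0)
position 7: 010 → 1  (bit 2 = 1)
position 0: 001 → 1  (bit 1 = 1)
position 5: 000 → 1  (bit 0 = 1)
bits b7..b0 = 01010111 = 87

87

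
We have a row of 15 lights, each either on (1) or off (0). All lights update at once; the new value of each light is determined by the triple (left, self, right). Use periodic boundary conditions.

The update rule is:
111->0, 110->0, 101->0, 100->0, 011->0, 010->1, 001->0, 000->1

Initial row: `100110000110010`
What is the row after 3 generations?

100000110000010
101110000111010
100000110000010

100000110000010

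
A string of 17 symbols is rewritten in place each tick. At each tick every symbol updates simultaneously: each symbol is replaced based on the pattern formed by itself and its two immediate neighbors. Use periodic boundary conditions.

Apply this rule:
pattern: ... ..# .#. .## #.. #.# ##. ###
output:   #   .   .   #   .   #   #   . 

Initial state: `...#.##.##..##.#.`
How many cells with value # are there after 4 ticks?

##..######..###..
##..#....#..#.#..
##....##.....#...
##.##.##.###...#.
count of #: 10

10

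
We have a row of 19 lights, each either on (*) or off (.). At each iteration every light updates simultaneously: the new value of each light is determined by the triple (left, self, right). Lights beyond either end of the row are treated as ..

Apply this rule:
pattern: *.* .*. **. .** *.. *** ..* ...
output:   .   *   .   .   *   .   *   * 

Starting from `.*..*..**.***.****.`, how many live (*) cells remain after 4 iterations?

12

*******...........*
.......************
*******............
.......************
count of *: 12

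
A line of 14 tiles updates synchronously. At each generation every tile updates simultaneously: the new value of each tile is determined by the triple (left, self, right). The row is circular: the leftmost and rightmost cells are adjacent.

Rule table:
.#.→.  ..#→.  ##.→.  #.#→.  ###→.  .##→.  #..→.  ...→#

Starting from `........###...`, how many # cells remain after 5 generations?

9

#######.....##
........###...  (repeats generation 0; period 2)
generation 5: #######.....##
count of #: 9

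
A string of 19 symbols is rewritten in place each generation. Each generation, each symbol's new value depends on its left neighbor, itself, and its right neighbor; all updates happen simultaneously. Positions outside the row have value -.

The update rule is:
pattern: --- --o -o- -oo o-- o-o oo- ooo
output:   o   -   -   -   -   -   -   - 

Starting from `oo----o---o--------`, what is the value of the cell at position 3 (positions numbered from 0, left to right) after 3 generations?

o

generation 1: ---oo---o---ooooooo
generation 2: oo----o---o--------  (repeats generation 0; period 2)
generation 3: ---oo---o---ooooooo
position 3 holds o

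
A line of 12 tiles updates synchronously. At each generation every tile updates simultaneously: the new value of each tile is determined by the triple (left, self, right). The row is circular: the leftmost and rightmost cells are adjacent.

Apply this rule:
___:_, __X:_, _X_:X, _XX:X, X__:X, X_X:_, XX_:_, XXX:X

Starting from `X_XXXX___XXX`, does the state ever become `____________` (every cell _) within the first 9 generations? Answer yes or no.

no

__XXX_X__XXX
X_XX__XX_XX_
X_X_X_X__X__
X_X_X_XX_XX_
X_X_X_X__X__  (repeats generation 3; period 2)
generation 9: X_X_X_X__X__
generation 9 is X_X_X_X__X__, still not uniform _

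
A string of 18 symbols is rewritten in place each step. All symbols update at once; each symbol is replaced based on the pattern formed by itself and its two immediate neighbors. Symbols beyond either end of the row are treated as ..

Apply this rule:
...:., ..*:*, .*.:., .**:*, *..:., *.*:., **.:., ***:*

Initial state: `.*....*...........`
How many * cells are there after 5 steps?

1

*....*............
....*.............
...*..............
..*...............
.*................
count of *: 1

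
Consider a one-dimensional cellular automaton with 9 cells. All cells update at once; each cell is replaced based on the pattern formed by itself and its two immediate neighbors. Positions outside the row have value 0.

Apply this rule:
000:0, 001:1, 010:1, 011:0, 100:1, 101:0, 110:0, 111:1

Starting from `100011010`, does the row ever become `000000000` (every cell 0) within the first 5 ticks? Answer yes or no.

tick 1: 110100011
tick 2: 000110100
tick 3: 001000110
tick 4: 011101001
tick 5: 101001111
tick 5 is 101001111, still not uniform 0

no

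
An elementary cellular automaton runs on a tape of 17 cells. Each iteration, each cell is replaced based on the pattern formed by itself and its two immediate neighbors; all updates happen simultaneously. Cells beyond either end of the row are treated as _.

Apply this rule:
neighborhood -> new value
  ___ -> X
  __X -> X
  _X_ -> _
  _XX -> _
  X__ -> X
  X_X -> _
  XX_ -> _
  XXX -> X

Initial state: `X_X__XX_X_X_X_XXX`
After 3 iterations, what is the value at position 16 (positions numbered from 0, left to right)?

_

___XX__________X_
XXX__XXXXXXXXXX_X
_X_XX_XXXXXXXX___
position 16 holds _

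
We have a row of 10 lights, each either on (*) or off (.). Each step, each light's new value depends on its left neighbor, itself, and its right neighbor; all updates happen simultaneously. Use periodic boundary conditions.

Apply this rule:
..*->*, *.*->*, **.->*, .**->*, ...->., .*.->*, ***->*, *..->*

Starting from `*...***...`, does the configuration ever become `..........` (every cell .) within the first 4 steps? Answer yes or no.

no

**.*****.*
**********
**********  (fixed point — unchanged through step 4)
step 4 is **********, still not uniform .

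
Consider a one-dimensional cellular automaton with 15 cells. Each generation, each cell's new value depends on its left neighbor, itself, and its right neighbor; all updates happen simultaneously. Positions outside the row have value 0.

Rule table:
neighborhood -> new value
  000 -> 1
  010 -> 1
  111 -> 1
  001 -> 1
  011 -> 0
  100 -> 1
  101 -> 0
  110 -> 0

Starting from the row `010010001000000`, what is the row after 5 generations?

111011111110111

111111111111111
011111111111110
101111111111101
100111111111001
111011111110111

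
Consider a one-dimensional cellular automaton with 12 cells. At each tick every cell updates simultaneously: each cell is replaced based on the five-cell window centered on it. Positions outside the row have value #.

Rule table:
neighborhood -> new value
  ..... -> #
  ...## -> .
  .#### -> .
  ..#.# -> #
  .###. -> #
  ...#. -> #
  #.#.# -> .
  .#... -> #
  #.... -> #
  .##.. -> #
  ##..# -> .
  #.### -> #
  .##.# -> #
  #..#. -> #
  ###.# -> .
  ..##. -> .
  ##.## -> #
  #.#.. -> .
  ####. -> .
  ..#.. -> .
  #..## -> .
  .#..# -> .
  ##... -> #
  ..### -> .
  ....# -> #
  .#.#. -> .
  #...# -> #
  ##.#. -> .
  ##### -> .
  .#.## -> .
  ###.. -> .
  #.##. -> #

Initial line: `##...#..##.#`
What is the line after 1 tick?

..###....###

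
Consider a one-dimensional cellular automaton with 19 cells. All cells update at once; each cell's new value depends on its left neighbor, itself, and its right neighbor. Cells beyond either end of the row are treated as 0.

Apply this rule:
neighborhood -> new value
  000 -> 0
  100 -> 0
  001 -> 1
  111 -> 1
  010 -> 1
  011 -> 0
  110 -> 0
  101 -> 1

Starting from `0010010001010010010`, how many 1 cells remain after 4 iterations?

0110110011110110110
1001000101101001000
1011001110011011000
1100010100100100000
count of 1: 6

6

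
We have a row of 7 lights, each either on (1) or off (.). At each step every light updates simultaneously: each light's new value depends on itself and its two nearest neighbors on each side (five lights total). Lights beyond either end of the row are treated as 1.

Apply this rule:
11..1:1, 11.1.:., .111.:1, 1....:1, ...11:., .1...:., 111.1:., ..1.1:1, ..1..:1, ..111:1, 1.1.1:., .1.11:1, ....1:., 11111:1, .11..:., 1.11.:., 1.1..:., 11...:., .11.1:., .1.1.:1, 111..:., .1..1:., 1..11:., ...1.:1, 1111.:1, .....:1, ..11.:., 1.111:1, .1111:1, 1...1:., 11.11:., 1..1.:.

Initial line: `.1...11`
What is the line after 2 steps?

.....11
.11..11

.11..11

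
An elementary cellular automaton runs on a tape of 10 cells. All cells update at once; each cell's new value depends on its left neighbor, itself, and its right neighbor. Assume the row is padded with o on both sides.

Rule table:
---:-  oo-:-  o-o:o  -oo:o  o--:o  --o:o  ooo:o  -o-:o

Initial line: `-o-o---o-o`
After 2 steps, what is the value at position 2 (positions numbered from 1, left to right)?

o

step 1: ooooo-oooo
step 2: oooo-ooooo
position 2 holds o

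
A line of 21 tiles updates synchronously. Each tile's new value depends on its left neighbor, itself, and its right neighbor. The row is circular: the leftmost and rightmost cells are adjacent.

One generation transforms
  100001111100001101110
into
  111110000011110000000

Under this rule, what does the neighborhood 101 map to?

At position 16 the neighborhood is 101; the next row has 0 there.

0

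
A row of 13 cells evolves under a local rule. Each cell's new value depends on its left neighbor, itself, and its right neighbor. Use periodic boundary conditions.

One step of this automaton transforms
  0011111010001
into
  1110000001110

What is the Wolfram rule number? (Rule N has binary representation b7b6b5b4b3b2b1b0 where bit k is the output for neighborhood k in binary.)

position 3: 111 → 0  (bit 7 = 0)
position 6: 110 → 0  (bit 6 = 0)
position 7: 101 → 0  (bit 5 = 0)
position 0: 100 → 1  (bit 4 = 1)
position 2: 011 → 1  (bit 3 = 1)
position 8: 010 → 0  (bit 2 = 0)
position 1: 001 → 1  (bit 1 = 1)
position 10: 000 → 1  (bit 0 = 1)
bits b7..b0 = 00011011 = 27

27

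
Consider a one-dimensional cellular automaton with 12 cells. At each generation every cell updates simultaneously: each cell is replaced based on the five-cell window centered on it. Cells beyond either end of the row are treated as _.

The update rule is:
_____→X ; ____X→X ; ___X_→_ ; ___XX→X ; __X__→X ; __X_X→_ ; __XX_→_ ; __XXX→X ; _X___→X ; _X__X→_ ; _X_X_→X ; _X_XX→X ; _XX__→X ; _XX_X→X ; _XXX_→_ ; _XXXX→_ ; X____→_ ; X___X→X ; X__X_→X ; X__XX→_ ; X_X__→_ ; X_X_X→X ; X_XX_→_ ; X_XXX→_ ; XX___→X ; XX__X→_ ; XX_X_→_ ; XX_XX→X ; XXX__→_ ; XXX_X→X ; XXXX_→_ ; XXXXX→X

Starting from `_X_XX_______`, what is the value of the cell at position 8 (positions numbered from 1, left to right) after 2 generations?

generation 1: __X_XX_XXXXX
generation 2: X__X_XX__X__
position 8 holds _

_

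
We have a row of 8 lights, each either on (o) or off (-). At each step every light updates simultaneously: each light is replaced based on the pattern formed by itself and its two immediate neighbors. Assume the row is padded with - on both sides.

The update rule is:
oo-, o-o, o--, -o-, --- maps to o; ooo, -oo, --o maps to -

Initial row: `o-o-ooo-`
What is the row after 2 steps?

---oo--o

oooo--oo
---oo--o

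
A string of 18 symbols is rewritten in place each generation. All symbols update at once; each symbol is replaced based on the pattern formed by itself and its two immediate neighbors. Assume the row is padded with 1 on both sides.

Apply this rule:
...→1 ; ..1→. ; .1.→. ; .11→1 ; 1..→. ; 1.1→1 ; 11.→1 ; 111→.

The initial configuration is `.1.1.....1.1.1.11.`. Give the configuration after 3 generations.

1.1..111..1.1.1111
11...1.1...1.11...
.1.1..1..1..111.1.

.1.1..1..1..111.1.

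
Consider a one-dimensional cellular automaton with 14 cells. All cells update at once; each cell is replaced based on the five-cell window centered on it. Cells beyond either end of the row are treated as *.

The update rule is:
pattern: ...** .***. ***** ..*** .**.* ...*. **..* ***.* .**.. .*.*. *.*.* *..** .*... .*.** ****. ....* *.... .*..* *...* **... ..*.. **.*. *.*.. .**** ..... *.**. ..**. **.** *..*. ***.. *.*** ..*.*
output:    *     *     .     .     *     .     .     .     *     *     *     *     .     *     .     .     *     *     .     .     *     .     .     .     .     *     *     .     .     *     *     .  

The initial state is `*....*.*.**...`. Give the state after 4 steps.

*.*...*****..*
.....*....*.*.
.*...*.*...***
......*...*...

......*...*...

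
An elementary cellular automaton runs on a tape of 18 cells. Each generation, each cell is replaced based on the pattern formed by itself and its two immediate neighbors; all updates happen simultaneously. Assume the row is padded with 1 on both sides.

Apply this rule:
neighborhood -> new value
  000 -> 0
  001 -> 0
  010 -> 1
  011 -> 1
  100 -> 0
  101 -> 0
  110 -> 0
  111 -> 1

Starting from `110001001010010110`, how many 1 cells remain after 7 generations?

100001001010010100
000001001010010100
000001001010010100  (fixed point — unchanged through generation 7)
count of 1: 5

5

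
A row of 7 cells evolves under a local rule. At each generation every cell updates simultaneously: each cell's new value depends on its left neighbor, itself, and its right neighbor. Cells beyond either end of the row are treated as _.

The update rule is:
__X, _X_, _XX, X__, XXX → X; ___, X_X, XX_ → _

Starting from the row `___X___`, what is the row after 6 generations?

XXXX__X

__XXX__
_XXX_X_
XXX__XX
XX_XXX_
X__XX_X
XXXX__X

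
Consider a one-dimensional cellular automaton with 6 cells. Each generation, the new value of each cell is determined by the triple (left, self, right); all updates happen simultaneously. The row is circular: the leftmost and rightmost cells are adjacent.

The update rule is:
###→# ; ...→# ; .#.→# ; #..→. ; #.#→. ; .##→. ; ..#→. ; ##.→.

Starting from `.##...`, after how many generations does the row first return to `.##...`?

....##
.##...

2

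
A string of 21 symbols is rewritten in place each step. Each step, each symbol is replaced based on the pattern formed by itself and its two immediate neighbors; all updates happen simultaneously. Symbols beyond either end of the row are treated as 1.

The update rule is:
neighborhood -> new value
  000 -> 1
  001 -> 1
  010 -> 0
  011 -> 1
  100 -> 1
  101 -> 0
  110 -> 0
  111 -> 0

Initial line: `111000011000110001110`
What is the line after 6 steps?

000111110111101111000
111100000100001000111
000011111011110111100
111110000010000100011
000001111101111011110
111111000001000010000

111111000001000010000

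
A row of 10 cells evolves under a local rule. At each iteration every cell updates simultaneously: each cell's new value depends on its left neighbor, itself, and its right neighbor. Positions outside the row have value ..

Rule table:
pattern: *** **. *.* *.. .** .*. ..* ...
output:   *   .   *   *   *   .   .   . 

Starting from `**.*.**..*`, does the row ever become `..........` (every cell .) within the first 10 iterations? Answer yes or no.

no

iteration 1: *.*.**.*..
iteration 2: .*.**.*.*.
iteration 3: ..**.*.*.*
iteration 4: ..*.*.*.*.
iteration 5: ...*.*.*.*
iteration 6: ....*.*.*.
iteration 7: .....*.*.*
iteration 8: ......*.*.
iteration 9: .......*.*
iteration 10: ........*.
iteration 10 is ........*., still not uniform .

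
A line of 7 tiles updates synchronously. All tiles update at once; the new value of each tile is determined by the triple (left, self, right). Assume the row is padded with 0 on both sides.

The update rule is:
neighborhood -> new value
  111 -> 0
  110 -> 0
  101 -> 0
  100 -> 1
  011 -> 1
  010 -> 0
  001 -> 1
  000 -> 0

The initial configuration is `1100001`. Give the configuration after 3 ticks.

0011000

1010010
0001101
0011000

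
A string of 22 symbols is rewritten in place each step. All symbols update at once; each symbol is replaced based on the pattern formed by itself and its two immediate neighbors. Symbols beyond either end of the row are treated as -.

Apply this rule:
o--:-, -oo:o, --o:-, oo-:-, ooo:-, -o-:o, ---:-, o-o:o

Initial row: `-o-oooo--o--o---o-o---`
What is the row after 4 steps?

-o-------o--o---o-----

-ooo-----o--o---ooo---
-o-------o--o---o-----
-o-------o--o---o-----  (fixed point — unchanged through step 4)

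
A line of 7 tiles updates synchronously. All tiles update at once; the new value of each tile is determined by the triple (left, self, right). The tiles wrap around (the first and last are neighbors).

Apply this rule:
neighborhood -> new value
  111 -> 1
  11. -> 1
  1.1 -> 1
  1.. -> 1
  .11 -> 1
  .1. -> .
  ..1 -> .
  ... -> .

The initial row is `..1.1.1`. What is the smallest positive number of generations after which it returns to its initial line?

7

1..1.1.
.1..1.1
1.1..1.
.1.1..1
1.1.1..
.1.1.1.
..1.1.1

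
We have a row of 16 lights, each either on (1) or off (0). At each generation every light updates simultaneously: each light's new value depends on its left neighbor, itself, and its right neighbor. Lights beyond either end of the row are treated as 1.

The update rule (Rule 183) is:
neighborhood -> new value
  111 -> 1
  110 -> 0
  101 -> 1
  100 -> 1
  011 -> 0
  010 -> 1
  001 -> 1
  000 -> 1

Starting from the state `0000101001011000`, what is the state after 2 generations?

1111111111100111
1111111111011011

1111111111011011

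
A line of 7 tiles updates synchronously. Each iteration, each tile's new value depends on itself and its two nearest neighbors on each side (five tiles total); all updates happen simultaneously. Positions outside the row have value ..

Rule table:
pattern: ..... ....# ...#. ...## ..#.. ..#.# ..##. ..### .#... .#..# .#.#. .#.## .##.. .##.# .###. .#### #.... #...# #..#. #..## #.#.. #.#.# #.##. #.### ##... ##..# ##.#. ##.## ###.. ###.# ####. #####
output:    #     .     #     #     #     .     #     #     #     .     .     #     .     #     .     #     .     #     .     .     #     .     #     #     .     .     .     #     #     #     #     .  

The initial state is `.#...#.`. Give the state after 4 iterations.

#######
##...##
#..###.
#..#.#.

#..#.#.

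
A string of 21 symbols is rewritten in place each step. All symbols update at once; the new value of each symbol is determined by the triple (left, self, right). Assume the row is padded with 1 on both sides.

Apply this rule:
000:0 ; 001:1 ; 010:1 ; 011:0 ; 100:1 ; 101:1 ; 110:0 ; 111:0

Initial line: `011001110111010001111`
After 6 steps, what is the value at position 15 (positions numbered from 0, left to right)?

1

100110001000111010000
011001011101000111001
100111100011101000110
011000010100011101001
100100111110100011110
011111000001110100001
position 15 holds 1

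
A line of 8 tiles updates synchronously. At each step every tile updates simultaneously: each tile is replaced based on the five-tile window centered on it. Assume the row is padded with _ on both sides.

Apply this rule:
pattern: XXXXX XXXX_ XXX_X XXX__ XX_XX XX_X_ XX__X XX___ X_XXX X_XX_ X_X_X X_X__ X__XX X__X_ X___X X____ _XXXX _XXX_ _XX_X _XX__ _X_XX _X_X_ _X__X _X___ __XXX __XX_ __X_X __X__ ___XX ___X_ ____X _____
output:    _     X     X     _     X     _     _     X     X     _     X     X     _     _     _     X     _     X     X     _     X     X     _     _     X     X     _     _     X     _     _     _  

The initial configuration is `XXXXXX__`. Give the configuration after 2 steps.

_____X__

X___X_XX
_____X__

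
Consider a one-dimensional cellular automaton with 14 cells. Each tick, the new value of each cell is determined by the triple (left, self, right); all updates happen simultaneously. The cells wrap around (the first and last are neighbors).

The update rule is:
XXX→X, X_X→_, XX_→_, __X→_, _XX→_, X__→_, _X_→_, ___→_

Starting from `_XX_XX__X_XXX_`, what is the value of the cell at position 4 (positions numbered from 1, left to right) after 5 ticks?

_

tick 1: ___________X__
tick 2: ______________
tick 3: ______________  (fixed point — unchanged through tick 5)
position 4 holds _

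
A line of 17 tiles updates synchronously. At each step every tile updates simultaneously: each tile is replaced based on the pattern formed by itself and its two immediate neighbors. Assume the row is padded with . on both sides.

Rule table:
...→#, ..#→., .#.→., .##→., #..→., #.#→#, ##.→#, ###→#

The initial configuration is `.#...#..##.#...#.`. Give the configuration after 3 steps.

.#.#..##....##..#

...#.....##..#...
##...###..#....##
.#.#..##....##..#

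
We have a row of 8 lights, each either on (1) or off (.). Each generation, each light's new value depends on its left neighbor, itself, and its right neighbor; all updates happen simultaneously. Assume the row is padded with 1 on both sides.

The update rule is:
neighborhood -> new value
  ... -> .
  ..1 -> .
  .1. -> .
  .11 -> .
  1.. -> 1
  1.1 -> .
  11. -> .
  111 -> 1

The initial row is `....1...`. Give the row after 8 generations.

generation 1: 1....1..
generation 2: .1....1.
generation 3: ..1.....
generation 4: 1..1....
generation 5: .1..1...
generation 6: ..1..1..
generation 7: 1..1..1.
generation 8: .1..1...

.1..1...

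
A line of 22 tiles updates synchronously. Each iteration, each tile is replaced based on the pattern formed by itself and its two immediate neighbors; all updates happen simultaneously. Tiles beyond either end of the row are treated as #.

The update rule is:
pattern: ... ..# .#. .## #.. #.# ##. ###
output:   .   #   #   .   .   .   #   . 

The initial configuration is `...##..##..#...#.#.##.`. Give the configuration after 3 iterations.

..#.#.#.#.##..##.#..#.
.##.#.#.#..#.#.#.#.##.
..#.#.#.#.##.#.#.#..#.

..#.#.#.#.##.#.#.#..#.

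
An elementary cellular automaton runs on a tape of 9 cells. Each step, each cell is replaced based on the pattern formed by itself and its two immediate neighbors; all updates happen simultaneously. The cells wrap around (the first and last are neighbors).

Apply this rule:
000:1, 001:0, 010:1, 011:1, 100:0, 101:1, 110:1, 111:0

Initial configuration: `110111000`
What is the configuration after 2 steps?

100111111

111101010
100111111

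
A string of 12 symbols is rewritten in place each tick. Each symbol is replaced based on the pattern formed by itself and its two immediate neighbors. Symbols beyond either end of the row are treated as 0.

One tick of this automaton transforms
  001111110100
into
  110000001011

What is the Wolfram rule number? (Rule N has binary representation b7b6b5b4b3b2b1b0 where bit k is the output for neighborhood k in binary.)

position 3: 111 → 0  (bit 7 = 0)
position 7: 110 → 0  (bit 6 = 0)
position 8: 101 → 1  (bit 5 = 1)
position 10: 100 → 1  (bit 4 = 1)
position 2: 011 → 0  (bit 3 = 0)
position 9: 010 → 0  (bit 2 = 0)
position 1: 001 → 1  (bit 1 = 1)
position 0: 000 → 1  (bit 0 = 1)
bits b7..b0 = 00110011 = 51

51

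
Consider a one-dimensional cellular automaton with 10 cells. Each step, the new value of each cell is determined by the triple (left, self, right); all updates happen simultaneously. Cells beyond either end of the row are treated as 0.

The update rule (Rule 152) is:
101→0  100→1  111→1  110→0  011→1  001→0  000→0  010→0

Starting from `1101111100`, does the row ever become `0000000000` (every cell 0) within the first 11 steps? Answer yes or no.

step 1: 1001111010
step 2: 0101110001
step 3: 0001101000
step 4: 0001000100
step 5: 0000100010
step 6: 0000010001
step 7: 0000001000
step 8: 0000000100
step 9: 0000000010
step 10: 0000000001
step 11: 0000000000
all cells are 0 at step 11

yes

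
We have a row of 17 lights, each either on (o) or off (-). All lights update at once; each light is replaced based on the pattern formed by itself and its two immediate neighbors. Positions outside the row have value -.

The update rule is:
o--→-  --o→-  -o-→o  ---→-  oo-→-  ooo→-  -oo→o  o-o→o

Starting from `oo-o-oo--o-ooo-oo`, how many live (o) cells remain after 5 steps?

step 1: o-oooo---ooo--oo-
step 2: ooo------o----o--
step 3: o--------o----o--
step 4: o--------o----o--  (fixed point — unchanged through step 5)
count of o: 3

3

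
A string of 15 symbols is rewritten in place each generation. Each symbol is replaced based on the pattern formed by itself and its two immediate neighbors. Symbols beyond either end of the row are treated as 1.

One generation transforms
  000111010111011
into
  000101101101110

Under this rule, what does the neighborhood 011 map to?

At position 3 the neighborhood is 011; the next row has 1 there.

1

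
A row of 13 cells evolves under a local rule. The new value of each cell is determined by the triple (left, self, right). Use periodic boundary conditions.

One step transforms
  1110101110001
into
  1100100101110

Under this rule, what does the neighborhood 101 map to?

0

At position 3 the neighborhood is 101; the next row has 0 there.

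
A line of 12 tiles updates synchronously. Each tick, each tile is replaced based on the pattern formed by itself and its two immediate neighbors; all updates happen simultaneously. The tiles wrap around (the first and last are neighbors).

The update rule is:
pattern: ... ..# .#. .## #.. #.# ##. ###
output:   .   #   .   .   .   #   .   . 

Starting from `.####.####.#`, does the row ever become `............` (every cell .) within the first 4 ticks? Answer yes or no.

no

#....#....#.
....#....#.#
...#....#.#.
..#....#.#..
tick 4 is ..#....#.#.., still not uniform .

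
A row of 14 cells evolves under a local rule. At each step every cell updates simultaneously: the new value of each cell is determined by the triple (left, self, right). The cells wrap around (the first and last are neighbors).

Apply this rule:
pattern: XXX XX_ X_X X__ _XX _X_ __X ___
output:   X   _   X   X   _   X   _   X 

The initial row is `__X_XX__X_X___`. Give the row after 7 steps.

X_XX__X_XXXXXX
_X__X_XX_XXXXX
XXX_XX__X_XXX_
_X_X__X_XX_X_X
XXXXX_XX__XXXX
XXXX_X__X__XXX
XXX_XXX_XX__XX

XXX_XXX_XX__XX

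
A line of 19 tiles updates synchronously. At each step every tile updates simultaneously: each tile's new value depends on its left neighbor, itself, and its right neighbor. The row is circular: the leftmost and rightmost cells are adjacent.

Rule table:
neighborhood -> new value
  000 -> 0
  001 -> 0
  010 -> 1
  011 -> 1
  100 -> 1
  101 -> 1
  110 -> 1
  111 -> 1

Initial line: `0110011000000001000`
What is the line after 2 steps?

0111111110000001110

0111011100000001100
0111111110000001110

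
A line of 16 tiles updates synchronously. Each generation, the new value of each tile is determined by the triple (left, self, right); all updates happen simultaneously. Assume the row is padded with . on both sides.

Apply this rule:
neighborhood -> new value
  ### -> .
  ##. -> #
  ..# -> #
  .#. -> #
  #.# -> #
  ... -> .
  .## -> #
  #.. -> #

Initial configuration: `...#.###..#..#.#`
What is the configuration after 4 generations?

#....#####...###

..####.#########
.##..###.......#
######.##.....##
#....#####...###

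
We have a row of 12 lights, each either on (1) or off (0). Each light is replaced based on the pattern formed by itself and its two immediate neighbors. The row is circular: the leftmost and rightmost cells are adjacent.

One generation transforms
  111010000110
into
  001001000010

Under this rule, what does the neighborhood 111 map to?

At position 1 the neighborhood is 111; the next row has 0 there.

0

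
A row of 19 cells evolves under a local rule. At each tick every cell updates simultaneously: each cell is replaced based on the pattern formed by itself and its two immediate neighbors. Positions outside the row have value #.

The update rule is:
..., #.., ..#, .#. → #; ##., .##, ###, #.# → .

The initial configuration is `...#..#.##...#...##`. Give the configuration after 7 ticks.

#######...#######..
.......###.......##
#######...#######..  (repeats tick 1; period 2)
tick 7: #######...#######..

#######...#######..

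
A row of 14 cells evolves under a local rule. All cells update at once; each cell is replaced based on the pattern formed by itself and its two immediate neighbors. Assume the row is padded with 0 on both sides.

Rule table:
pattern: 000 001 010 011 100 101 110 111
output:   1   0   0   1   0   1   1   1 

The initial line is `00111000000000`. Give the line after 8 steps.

01111111111111

10111011111111
01111111111111
01111111111111  (fixed point — unchanged through step 8)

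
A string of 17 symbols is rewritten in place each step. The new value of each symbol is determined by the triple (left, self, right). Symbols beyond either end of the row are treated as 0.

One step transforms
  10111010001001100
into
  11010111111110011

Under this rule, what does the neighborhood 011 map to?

At position 2 the neighborhood is 011; the next row has 0 there.

0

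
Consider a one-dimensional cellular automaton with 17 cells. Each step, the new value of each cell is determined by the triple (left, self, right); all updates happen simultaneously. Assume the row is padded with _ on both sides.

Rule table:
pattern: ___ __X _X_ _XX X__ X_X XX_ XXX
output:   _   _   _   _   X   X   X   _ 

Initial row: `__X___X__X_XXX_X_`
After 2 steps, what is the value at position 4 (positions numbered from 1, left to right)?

___X___X__X__XX_X
____X___X__X__XX_
position 4 holds _

_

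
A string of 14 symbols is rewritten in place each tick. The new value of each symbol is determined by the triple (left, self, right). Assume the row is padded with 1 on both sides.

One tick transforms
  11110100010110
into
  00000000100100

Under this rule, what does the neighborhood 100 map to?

At position 6 the neighborhood is 100; the next row has 0 there.

0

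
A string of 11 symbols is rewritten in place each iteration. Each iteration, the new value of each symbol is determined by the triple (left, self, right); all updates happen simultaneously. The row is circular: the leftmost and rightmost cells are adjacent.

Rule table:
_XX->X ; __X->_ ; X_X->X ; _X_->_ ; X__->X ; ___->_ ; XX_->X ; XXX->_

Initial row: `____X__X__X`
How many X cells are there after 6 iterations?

3

iteration 1: X____X__X__
iteration 2: _X____X__X_
iteration 3: __X____X__X
iteration 4: X__X____X__
iteration 5: _X__X____X_
iteration 6: __X__X____X
count of X: 3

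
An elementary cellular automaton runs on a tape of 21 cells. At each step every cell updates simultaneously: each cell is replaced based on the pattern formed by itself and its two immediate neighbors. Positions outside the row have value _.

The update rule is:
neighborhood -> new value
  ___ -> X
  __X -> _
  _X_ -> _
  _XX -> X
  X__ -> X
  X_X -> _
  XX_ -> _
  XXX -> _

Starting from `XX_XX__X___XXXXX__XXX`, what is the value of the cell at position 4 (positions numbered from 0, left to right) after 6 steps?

_

X__X_X__XX_X____X_X__
_X____X_X___XXX____XX
__XXX____XX_X__XXX_X_
X_X__XXX_X___X_X____X
___X_X____XX____XXX__
XX____XXX_X_XXX_X__XX
position 4 holds _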